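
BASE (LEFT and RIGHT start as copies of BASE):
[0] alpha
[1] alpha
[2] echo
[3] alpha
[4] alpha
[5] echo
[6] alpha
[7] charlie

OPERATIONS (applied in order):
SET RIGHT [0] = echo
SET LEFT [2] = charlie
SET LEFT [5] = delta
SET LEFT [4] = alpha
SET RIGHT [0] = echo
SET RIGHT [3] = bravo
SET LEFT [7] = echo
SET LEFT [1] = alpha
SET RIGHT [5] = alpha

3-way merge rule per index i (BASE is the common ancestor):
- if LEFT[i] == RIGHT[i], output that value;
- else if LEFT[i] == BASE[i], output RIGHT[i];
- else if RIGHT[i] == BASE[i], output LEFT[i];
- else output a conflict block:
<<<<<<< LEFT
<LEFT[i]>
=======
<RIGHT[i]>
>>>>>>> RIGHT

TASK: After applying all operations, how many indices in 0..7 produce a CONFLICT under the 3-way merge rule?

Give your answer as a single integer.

Final LEFT:  [alpha, alpha, charlie, alpha, alpha, delta, alpha, echo]
Final RIGHT: [echo, alpha, echo, bravo, alpha, alpha, alpha, charlie]
i=0: L=alpha=BASE, R=echo -> take RIGHT -> echo
i=1: L=alpha R=alpha -> agree -> alpha
i=2: L=charlie, R=echo=BASE -> take LEFT -> charlie
i=3: L=alpha=BASE, R=bravo -> take RIGHT -> bravo
i=4: L=alpha R=alpha -> agree -> alpha
i=5: BASE=echo L=delta R=alpha all differ -> CONFLICT
i=6: L=alpha R=alpha -> agree -> alpha
i=7: L=echo, R=charlie=BASE -> take LEFT -> echo
Conflict count: 1

Answer: 1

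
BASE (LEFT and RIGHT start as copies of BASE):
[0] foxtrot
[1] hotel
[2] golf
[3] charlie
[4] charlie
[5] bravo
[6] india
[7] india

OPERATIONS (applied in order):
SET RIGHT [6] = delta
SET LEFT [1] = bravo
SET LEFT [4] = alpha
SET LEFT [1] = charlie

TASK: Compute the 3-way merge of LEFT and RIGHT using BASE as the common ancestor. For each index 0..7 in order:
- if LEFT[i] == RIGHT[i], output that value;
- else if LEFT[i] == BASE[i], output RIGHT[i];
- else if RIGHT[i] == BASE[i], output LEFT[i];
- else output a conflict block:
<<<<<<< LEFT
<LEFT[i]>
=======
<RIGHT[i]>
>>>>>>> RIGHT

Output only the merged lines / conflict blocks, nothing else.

Answer: foxtrot
charlie
golf
charlie
alpha
bravo
delta
india

Derivation:
Final LEFT:  [foxtrot, charlie, golf, charlie, alpha, bravo, india, india]
Final RIGHT: [foxtrot, hotel, golf, charlie, charlie, bravo, delta, india]
i=0: L=foxtrot R=foxtrot -> agree -> foxtrot
i=1: L=charlie, R=hotel=BASE -> take LEFT -> charlie
i=2: L=golf R=golf -> agree -> golf
i=3: L=charlie R=charlie -> agree -> charlie
i=4: L=alpha, R=charlie=BASE -> take LEFT -> alpha
i=5: L=bravo R=bravo -> agree -> bravo
i=6: L=india=BASE, R=delta -> take RIGHT -> delta
i=7: L=india R=india -> agree -> india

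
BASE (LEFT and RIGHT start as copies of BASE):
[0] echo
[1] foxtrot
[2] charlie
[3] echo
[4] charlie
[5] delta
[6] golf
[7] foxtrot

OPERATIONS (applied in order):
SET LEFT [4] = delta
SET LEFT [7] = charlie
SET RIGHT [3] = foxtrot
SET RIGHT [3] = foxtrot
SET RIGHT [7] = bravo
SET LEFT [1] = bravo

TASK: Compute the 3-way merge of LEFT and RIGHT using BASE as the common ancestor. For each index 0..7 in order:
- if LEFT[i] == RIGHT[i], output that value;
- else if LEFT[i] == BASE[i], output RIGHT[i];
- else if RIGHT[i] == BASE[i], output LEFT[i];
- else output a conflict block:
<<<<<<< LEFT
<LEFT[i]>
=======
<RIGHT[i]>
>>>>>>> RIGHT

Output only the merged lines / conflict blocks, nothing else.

Final LEFT:  [echo, bravo, charlie, echo, delta, delta, golf, charlie]
Final RIGHT: [echo, foxtrot, charlie, foxtrot, charlie, delta, golf, bravo]
i=0: L=echo R=echo -> agree -> echo
i=1: L=bravo, R=foxtrot=BASE -> take LEFT -> bravo
i=2: L=charlie R=charlie -> agree -> charlie
i=3: L=echo=BASE, R=foxtrot -> take RIGHT -> foxtrot
i=4: L=delta, R=charlie=BASE -> take LEFT -> delta
i=5: L=delta R=delta -> agree -> delta
i=6: L=golf R=golf -> agree -> golf
i=7: BASE=foxtrot L=charlie R=bravo all differ -> CONFLICT

Answer: echo
bravo
charlie
foxtrot
delta
delta
golf
<<<<<<< LEFT
charlie
=======
bravo
>>>>>>> RIGHT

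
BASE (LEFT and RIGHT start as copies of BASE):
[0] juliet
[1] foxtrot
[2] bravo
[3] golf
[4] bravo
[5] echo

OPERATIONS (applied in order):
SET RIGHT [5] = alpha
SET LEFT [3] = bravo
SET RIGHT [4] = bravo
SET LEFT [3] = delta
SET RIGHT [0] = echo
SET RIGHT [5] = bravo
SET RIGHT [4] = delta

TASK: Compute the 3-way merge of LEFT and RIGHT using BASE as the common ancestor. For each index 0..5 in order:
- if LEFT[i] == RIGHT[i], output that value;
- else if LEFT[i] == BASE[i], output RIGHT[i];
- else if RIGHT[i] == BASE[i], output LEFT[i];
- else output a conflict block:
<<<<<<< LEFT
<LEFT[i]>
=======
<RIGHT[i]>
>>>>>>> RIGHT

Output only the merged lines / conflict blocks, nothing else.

Final LEFT:  [juliet, foxtrot, bravo, delta, bravo, echo]
Final RIGHT: [echo, foxtrot, bravo, golf, delta, bravo]
i=0: L=juliet=BASE, R=echo -> take RIGHT -> echo
i=1: L=foxtrot R=foxtrot -> agree -> foxtrot
i=2: L=bravo R=bravo -> agree -> bravo
i=3: L=delta, R=golf=BASE -> take LEFT -> delta
i=4: L=bravo=BASE, R=delta -> take RIGHT -> delta
i=5: L=echo=BASE, R=bravo -> take RIGHT -> bravo

Answer: echo
foxtrot
bravo
delta
delta
bravo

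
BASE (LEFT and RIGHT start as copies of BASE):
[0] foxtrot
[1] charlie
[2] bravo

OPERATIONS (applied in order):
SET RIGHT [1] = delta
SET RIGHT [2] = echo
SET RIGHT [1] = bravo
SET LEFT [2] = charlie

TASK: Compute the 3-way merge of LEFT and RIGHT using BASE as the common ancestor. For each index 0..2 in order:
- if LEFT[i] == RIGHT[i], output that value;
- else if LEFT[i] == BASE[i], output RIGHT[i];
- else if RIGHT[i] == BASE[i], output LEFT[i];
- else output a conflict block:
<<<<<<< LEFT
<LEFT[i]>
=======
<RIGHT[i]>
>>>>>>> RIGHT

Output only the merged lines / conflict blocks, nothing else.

Answer: foxtrot
bravo
<<<<<<< LEFT
charlie
=======
echo
>>>>>>> RIGHT

Derivation:
Final LEFT:  [foxtrot, charlie, charlie]
Final RIGHT: [foxtrot, bravo, echo]
i=0: L=foxtrot R=foxtrot -> agree -> foxtrot
i=1: L=charlie=BASE, R=bravo -> take RIGHT -> bravo
i=2: BASE=bravo L=charlie R=echo all differ -> CONFLICT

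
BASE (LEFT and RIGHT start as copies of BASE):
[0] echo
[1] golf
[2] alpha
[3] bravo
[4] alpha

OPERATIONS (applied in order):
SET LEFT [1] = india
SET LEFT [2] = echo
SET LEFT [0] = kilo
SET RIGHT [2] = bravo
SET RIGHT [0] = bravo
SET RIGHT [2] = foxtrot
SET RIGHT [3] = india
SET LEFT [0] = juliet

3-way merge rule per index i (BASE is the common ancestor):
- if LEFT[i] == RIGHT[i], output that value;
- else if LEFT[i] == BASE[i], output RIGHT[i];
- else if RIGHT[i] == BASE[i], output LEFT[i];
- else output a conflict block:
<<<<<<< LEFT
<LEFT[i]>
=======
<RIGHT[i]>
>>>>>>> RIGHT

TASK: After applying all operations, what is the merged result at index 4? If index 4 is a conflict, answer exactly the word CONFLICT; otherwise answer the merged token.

Final LEFT:  [juliet, india, echo, bravo, alpha]
Final RIGHT: [bravo, golf, foxtrot, india, alpha]
i=0: BASE=echo L=juliet R=bravo all differ -> CONFLICT
i=1: L=india, R=golf=BASE -> take LEFT -> india
i=2: BASE=alpha L=echo R=foxtrot all differ -> CONFLICT
i=3: L=bravo=BASE, R=india -> take RIGHT -> india
i=4: L=alpha R=alpha -> agree -> alpha
Index 4 -> alpha

Answer: alpha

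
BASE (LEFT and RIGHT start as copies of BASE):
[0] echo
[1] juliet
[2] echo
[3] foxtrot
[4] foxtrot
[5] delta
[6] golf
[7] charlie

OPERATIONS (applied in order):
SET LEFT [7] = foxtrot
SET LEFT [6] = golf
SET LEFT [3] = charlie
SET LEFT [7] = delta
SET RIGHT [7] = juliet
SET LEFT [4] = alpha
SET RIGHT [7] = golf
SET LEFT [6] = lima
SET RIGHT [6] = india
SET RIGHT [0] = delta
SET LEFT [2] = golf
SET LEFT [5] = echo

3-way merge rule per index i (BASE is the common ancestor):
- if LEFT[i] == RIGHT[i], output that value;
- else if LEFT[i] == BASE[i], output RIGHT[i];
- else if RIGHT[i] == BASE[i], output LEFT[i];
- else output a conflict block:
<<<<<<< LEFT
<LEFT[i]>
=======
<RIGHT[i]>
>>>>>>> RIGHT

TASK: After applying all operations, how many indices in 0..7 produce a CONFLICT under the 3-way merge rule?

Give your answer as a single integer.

Answer: 2

Derivation:
Final LEFT:  [echo, juliet, golf, charlie, alpha, echo, lima, delta]
Final RIGHT: [delta, juliet, echo, foxtrot, foxtrot, delta, india, golf]
i=0: L=echo=BASE, R=delta -> take RIGHT -> delta
i=1: L=juliet R=juliet -> agree -> juliet
i=2: L=golf, R=echo=BASE -> take LEFT -> golf
i=3: L=charlie, R=foxtrot=BASE -> take LEFT -> charlie
i=4: L=alpha, R=foxtrot=BASE -> take LEFT -> alpha
i=5: L=echo, R=delta=BASE -> take LEFT -> echo
i=6: BASE=golf L=lima R=india all differ -> CONFLICT
i=7: BASE=charlie L=delta R=golf all differ -> CONFLICT
Conflict count: 2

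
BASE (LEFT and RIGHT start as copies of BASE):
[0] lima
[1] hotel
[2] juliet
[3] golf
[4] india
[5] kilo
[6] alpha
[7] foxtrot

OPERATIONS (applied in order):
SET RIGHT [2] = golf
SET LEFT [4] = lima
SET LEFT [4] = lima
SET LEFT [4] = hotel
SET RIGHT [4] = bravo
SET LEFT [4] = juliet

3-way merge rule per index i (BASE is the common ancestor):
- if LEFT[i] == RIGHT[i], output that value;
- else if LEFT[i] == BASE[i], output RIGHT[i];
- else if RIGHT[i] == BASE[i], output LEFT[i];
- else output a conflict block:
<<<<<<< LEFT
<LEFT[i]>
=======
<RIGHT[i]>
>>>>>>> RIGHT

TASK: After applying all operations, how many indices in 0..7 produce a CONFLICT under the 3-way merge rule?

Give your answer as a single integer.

Final LEFT:  [lima, hotel, juliet, golf, juliet, kilo, alpha, foxtrot]
Final RIGHT: [lima, hotel, golf, golf, bravo, kilo, alpha, foxtrot]
i=0: L=lima R=lima -> agree -> lima
i=1: L=hotel R=hotel -> agree -> hotel
i=2: L=juliet=BASE, R=golf -> take RIGHT -> golf
i=3: L=golf R=golf -> agree -> golf
i=4: BASE=india L=juliet R=bravo all differ -> CONFLICT
i=5: L=kilo R=kilo -> agree -> kilo
i=6: L=alpha R=alpha -> agree -> alpha
i=7: L=foxtrot R=foxtrot -> agree -> foxtrot
Conflict count: 1

Answer: 1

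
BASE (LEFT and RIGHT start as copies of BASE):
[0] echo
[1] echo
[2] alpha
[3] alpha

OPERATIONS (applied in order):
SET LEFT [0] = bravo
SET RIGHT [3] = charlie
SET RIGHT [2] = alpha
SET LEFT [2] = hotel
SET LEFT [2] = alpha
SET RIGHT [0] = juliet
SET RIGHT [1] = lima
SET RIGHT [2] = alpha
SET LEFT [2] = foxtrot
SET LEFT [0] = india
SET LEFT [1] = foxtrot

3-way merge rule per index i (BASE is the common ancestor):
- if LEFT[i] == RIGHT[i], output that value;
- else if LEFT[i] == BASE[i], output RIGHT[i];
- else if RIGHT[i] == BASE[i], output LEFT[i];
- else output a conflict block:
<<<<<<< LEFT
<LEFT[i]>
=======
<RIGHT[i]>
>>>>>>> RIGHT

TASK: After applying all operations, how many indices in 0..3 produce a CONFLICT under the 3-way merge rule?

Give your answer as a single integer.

Final LEFT:  [india, foxtrot, foxtrot, alpha]
Final RIGHT: [juliet, lima, alpha, charlie]
i=0: BASE=echo L=india R=juliet all differ -> CONFLICT
i=1: BASE=echo L=foxtrot R=lima all differ -> CONFLICT
i=2: L=foxtrot, R=alpha=BASE -> take LEFT -> foxtrot
i=3: L=alpha=BASE, R=charlie -> take RIGHT -> charlie
Conflict count: 2

Answer: 2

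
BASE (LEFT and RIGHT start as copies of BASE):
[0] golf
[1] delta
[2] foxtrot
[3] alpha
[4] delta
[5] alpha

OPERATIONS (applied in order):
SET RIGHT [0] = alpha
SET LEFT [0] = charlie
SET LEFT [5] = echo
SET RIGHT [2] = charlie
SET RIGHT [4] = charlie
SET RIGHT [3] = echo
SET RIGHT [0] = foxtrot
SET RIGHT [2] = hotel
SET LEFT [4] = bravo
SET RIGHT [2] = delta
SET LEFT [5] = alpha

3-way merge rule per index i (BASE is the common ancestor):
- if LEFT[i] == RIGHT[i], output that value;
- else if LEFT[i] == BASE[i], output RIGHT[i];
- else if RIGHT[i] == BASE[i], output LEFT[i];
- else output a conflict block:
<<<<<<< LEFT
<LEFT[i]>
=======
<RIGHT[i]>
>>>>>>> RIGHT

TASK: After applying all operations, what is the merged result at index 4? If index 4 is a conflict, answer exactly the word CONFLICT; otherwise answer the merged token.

Final LEFT:  [charlie, delta, foxtrot, alpha, bravo, alpha]
Final RIGHT: [foxtrot, delta, delta, echo, charlie, alpha]
i=0: BASE=golf L=charlie R=foxtrot all differ -> CONFLICT
i=1: L=delta R=delta -> agree -> delta
i=2: L=foxtrot=BASE, R=delta -> take RIGHT -> delta
i=3: L=alpha=BASE, R=echo -> take RIGHT -> echo
i=4: BASE=delta L=bravo R=charlie all differ -> CONFLICT
i=5: L=alpha R=alpha -> agree -> alpha
Index 4 -> CONFLICT

Answer: CONFLICT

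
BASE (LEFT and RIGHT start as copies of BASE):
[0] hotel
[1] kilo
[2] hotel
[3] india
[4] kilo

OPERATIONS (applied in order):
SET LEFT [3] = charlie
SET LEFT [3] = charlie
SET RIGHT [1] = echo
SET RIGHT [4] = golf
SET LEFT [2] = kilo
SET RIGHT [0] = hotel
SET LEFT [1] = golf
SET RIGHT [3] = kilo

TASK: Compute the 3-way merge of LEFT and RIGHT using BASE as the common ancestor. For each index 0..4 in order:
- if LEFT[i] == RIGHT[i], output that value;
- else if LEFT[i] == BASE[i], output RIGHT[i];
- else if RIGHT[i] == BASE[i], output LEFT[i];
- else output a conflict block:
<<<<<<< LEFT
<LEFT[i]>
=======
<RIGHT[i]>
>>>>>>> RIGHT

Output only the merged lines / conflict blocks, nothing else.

Answer: hotel
<<<<<<< LEFT
golf
=======
echo
>>>>>>> RIGHT
kilo
<<<<<<< LEFT
charlie
=======
kilo
>>>>>>> RIGHT
golf

Derivation:
Final LEFT:  [hotel, golf, kilo, charlie, kilo]
Final RIGHT: [hotel, echo, hotel, kilo, golf]
i=0: L=hotel R=hotel -> agree -> hotel
i=1: BASE=kilo L=golf R=echo all differ -> CONFLICT
i=2: L=kilo, R=hotel=BASE -> take LEFT -> kilo
i=3: BASE=india L=charlie R=kilo all differ -> CONFLICT
i=4: L=kilo=BASE, R=golf -> take RIGHT -> golf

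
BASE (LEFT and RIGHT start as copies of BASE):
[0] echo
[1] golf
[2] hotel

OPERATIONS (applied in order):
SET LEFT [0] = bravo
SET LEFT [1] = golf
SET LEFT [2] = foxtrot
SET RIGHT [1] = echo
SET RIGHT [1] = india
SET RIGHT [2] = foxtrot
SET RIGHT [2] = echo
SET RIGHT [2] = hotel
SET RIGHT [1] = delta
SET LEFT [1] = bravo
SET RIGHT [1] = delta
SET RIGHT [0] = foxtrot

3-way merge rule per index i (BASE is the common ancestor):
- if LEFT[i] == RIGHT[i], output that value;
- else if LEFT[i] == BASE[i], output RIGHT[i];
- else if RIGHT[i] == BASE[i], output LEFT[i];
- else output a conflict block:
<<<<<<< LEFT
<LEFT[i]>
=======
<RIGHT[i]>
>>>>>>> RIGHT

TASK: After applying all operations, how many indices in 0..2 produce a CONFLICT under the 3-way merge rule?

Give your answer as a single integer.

Answer: 2

Derivation:
Final LEFT:  [bravo, bravo, foxtrot]
Final RIGHT: [foxtrot, delta, hotel]
i=0: BASE=echo L=bravo R=foxtrot all differ -> CONFLICT
i=1: BASE=golf L=bravo R=delta all differ -> CONFLICT
i=2: L=foxtrot, R=hotel=BASE -> take LEFT -> foxtrot
Conflict count: 2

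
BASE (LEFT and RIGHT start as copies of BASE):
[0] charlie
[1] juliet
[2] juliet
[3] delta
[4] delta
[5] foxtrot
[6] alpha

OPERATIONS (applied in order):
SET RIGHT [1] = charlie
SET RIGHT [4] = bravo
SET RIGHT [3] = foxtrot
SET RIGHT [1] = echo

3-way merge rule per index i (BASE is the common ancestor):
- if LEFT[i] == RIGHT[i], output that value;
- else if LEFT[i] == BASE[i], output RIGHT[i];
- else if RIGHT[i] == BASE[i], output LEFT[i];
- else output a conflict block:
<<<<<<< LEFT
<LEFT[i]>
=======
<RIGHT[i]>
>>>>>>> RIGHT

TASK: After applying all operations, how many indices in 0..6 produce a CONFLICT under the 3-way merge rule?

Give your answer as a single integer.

Answer: 0

Derivation:
Final LEFT:  [charlie, juliet, juliet, delta, delta, foxtrot, alpha]
Final RIGHT: [charlie, echo, juliet, foxtrot, bravo, foxtrot, alpha]
i=0: L=charlie R=charlie -> agree -> charlie
i=1: L=juliet=BASE, R=echo -> take RIGHT -> echo
i=2: L=juliet R=juliet -> agree -> juliet
i=3: L=delta=BASE, R=foxtrot -> take RIGHT -> foxtrot
i=4: L=delta=BASE, R=bravo -> take RIGHT -> bravo
i=5: L=foxtrot R=foxtrot -> agree -> foxtrot
i=6: L=alpha R=alpha -> agree -> alpha
Conflict count: 0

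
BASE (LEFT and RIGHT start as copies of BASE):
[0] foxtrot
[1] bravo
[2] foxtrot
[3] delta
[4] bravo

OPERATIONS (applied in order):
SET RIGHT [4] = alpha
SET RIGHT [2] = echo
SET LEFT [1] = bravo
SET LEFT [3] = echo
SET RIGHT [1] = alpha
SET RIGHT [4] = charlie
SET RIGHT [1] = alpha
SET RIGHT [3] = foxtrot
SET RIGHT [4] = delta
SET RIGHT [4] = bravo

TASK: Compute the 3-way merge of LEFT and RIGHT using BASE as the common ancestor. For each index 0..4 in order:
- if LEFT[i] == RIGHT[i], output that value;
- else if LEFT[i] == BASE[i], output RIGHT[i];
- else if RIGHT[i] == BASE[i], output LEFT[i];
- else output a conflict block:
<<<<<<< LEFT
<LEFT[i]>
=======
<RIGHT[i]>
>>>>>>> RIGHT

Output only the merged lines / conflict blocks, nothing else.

Final LEFT:  [foxtrot, bravo, foxtrot, echo, bravo]
Final RIGHT: [foxtrot, alpha, echo, foxtrot, bravo]
i=0: L=foxtrot R=foxtrot -> agree -> foxtrot
i=1: L=bravo=BASE, R=alpha -> take RIGHT -> alpha
i=2: L=foxtrot=BASE, R=echo -> take RIGHT -> echo
i=3: BASE=delta L=echo R=foxtrot all differ -> CONFLICT
i=4: L=bravo R=bravo -> agree -> bravo

Answer: foxtrot
alpha
echo
<<<<<<< LEFT
echo
=======
foxtrot
>>>>>>> RIGHT
bravo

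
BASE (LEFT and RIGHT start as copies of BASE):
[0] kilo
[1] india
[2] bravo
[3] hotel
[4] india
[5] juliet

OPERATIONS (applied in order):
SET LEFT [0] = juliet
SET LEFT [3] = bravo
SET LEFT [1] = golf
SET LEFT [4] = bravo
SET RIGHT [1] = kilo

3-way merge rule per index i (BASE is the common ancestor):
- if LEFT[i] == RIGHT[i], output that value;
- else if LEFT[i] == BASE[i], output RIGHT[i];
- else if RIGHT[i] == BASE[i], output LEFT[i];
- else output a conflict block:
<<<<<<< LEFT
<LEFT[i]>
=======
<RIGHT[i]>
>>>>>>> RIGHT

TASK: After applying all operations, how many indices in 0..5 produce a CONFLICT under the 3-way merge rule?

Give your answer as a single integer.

Answer: 1

Derivation:
Final LEFT:  [juliet, golf, bravo, bravo, bravo, juliet]
Final RIGHT: [kilo, kilo, bravo, hotel, india, juliet]
i=0: L=juliet, R=kilo=BASE -> take LEFT -> juliet
i=1: BASE=india L=golf R=kilo all differ -> CONFLICT
i=2: L=bravo R=bravo -> agree -> bravo
i=3: L=bravo, R=hotel=BASE -> take LEFT -> bravo
i=4: L=bravo, R=india=BASE -> take LEFT -> bravo
i=5: L=juliet R=juliet -> agree -> juliet
Conflict count: 1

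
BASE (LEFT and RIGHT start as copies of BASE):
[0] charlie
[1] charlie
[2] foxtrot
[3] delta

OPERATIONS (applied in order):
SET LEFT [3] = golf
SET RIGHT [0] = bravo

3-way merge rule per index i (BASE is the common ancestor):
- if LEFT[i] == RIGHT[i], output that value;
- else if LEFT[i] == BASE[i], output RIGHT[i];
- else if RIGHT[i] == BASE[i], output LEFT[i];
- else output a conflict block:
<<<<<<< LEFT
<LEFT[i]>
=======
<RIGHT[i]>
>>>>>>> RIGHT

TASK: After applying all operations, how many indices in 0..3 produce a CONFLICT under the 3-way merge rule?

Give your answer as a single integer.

Answer: 0

Derivation:
Final LEFT:  [charlie, charlie, foxtrot, golf]
Final RIGHT: [bravo, charlie, foxtrot, delta]
i=0: L=charlie=BASE, R=bravo -> take RIGHT -> bravo
i=1: L=charlie R=charlie -> agree -> charlie
i=2: L=foxtrot R=foxtrot -> agree -> foxtrot
i=3: L=golf, R=delta=BASE -> take LEFT -> golf
Conflict count: 0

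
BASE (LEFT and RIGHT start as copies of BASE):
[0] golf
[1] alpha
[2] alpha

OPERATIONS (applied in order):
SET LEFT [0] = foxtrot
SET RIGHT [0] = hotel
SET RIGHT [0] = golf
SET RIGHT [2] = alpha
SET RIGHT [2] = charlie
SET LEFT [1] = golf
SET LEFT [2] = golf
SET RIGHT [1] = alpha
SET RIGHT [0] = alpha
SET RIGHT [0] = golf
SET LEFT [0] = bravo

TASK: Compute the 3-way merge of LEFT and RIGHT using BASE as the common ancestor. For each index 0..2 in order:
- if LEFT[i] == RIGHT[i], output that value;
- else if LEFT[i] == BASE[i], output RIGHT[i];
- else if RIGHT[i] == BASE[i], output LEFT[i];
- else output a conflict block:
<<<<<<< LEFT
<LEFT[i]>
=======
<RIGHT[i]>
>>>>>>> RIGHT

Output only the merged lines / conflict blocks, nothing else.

Answer: bravo
golf
<<<<<<< LEFT
golf
=======
charlie
>>>>>>> RIGHT

Derivation:
Final LEFT:  [bravo, golf, golf]
Final RIGHT: [golf, alpha, charlie]
i=0: L=bravo, R=golf=BASE -> take LEFT -> bravo
i=1: L=golf, R=alpha=BASE -> take LEFT -> golf
i=2: BASE=alpha L=golf R=charlie all differ -> CONFLICT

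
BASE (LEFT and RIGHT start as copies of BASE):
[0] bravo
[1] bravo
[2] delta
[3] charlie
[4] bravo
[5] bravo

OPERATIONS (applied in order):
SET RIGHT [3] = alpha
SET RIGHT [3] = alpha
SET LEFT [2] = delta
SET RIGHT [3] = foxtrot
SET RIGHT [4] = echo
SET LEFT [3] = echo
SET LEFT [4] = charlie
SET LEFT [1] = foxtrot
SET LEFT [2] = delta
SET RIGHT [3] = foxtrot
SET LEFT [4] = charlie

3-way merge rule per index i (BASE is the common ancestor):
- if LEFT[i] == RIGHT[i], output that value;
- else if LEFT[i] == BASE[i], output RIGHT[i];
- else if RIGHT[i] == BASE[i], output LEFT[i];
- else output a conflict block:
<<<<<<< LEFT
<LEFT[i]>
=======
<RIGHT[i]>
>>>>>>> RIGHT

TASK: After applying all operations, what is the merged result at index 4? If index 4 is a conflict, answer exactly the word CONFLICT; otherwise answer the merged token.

Answer: CONFLICT

Derivation:
Final LEFT:  [bravo, foxtrot, delta, echo, charlie, bravo]
Final RIGHT: [bravo, bravo, delta, foxtrot, echo, bravo]
i=0: L=bravo R=bravo -> agree -> bravo
i=1: L=foxtrot, R=bravo=BASE -> take LEFT -> foxtrot
i=2: L=delta R=delta -> agree -> delta
i=3: BASE=charlie L=echo R=foxtrot all differ -> CONFLICT
i=4: BASE=bravo L=charlie R=echo all differ -> CONFLICT
i=5: L=bravo R=bravo -> agree -> bravo
Index 4 -> CONFLICT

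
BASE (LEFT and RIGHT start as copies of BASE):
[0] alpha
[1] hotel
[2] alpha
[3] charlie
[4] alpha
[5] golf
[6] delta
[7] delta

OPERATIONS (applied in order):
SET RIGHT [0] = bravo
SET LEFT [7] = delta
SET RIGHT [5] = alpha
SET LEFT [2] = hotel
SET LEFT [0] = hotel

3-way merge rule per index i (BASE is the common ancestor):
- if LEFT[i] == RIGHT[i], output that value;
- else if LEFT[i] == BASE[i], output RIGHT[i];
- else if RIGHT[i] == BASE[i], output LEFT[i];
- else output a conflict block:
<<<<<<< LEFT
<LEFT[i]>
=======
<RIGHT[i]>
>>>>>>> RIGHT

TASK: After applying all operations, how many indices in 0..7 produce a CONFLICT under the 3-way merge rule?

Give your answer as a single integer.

Final LEFT:  [hotel, hotel, hotel, charlie, alpha, golf, delta, delta]
Final RIGHT: [bravo, hotel, alpha, charlie, alpha, alpha, delta, delta]
i=0: BASE=alpha L=hotel R=bravo all differ -> CONFLICT
i=1: L=hotel R=hotel -> agree -> hotel
i=2: L=hotel, R=alpha=BASE -> take LEFT -> hotel
i=3: L=charlie R=charlie -> agree -> charlie
i=4: L=alpha R=alpha -> agree -> alpha
i=5: L=golf=BASE, R=alpha -> take RIGHT -> alpha
i=6: L=delta R=delta -> agree -> delta
i=7: L=delta R=delta -> agree -> delta
Conflict count: 1

Answer: 1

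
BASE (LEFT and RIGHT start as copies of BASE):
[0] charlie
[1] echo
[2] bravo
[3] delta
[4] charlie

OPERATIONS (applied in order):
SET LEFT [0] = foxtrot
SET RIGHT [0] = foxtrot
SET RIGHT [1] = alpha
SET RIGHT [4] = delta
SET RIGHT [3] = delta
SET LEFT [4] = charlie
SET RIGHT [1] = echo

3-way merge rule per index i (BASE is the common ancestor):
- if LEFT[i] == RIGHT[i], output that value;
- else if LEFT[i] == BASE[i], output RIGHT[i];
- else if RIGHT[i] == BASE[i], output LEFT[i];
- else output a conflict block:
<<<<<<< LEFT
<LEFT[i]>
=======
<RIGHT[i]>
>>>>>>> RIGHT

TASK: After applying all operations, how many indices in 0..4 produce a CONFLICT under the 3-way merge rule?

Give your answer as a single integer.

Answer: 0

Derivation:
Final LEFT:  [foxtrot, echo, bravo, delta, charlie]
Final RIGHT: [foxtrot, echo, bravo, delta, delta]
i=0: L=foxtrot R=foxtrot -> agree -> foxtrot
i=1: L=echo R=echo -> agree -> echo
i=2: L=bravo R=bravo -> agree -> bravo
i=3: L=delta R=delta -> agree -> delta
i=4: L=charlie=BASE, R=delta -> take RIGHT -> delta
Conflict count: 0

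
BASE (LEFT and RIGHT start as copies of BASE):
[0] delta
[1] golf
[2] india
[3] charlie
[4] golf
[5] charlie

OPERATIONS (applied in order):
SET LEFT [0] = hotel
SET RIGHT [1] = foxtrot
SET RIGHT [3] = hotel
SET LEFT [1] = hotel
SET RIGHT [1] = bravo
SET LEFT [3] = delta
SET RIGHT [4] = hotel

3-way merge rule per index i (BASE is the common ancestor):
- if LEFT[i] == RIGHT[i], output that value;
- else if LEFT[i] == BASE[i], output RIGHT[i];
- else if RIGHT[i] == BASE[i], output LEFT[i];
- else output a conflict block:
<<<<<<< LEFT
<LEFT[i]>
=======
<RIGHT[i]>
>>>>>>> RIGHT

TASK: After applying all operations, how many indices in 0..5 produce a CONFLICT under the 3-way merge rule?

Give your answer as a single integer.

Final LEFT:  [hotel, hotel, india, delta, golf, charlie]
Final RIGHT: [delta, bravo, india, hotel, hotel, charlie]
i=0: L=hotel, R=delta=BASE -> take LEFT -> hotel
i=1: BASE=golf L=hotel R=bravo all differ -> CONFLICT
i=2: L=india R=india -> agree -> india
i=3: BASE=charlie L=delta R=hotel all differ -> CONFLICT
i=4: L=golf=BASE, R=hotel -> take RIGHT -> hotel
i=5: L=charlie R=charlie -> agree -> charlie
Conflict count: 2

Answer: 2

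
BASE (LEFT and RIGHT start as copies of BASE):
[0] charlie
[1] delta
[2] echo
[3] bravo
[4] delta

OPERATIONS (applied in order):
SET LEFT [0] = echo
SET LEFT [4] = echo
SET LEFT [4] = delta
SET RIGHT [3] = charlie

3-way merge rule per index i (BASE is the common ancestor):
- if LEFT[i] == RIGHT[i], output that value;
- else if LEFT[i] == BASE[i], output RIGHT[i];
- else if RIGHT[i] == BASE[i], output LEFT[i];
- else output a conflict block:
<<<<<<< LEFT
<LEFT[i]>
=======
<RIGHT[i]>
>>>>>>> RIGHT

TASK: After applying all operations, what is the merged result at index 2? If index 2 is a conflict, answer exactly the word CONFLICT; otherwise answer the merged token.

Final LEFT:  [echo, delta, echo, bravo, delta]
Final RIGHT: [charlie, delta, echo, charlie, delta]
i=0: L=echo, R=charlie=BASE -> take LEFT -> echo
i=1: L=delta R=delta -> agree -> delta
i=2: L=echo R=echo -> agree -> echo
i=3: L=bravo=BASE, R=charlie -> take RIGHT -> charlie
i=4: L=delta R=delta -> agree -> delta
Index 2 -> echo

Answer: echo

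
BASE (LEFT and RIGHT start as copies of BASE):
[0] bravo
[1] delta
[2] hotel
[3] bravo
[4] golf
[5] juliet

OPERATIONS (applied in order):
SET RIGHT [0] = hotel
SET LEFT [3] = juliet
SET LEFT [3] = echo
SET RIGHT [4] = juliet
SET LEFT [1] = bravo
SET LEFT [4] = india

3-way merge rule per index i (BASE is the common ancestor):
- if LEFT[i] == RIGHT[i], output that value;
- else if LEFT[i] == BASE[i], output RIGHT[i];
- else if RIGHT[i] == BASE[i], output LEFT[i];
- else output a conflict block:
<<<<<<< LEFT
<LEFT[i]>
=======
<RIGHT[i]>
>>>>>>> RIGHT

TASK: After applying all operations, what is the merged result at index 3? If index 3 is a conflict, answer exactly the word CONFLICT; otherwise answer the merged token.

Final LEFT:  [bravo, bravo, hotel, echo, india, juliet]
Final RIGHT: [hotel, delta, hotel, bravo, juliet, juliet]
i=0: L=bravo=BASE, R=hotel -> take RIGHT -> hotel
i=1: L=bravo, R=delta=BASE -> take LEFT -> bravo
i=2: L=hotel R=hotel -> agree -> hotel
i=3: L=echo, R=bravo=BASE -> take LEFT -> echo
i=4: BASE=golf L=india R=juliet all differ -> CONFLICT
i=5: L=juliet R=juliet -> agree -> juliet
Index 3 -> echo

Answer: echo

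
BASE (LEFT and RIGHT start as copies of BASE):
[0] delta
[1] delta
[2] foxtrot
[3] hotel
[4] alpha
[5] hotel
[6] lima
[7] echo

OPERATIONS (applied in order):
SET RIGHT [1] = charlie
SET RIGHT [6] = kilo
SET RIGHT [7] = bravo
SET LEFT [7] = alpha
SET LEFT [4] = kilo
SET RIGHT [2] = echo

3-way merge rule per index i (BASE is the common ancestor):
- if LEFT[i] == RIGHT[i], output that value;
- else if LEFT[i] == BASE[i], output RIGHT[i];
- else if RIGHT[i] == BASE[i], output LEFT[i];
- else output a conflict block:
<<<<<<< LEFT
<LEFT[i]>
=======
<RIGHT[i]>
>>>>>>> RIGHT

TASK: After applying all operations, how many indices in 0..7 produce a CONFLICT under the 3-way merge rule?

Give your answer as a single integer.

Final LEFT:  [delta, delta, foxtrot, hotel, kilo, hotel, lima, alpha]
Final RIGHT: [delta, charlie, echo, hotel, alpha, hotel, kilo, bravo]
i=0: L=delta R=delta -> agree -> delta
i=1: L=delta=BASE, R=charlie -> take RIGHT -> charlie
i=2: L=foxtrot=BASE, R=echo -> take RIGHT -> echo
i=3: L=hotel R=hotel -> agree -> hotel
i=4: L=kilo, R=alpha=BASE -> take LEFT -> kilo
i=5: L=hotel R=hotel -> agree -> hotel
i=6: L=lima=BASE, R=kilo -> take RIGHT -> kilo
i=7: BASE=echo L=alpha R=bravo all differ -> CONFLICT
Conflict count: 1

Answer: 1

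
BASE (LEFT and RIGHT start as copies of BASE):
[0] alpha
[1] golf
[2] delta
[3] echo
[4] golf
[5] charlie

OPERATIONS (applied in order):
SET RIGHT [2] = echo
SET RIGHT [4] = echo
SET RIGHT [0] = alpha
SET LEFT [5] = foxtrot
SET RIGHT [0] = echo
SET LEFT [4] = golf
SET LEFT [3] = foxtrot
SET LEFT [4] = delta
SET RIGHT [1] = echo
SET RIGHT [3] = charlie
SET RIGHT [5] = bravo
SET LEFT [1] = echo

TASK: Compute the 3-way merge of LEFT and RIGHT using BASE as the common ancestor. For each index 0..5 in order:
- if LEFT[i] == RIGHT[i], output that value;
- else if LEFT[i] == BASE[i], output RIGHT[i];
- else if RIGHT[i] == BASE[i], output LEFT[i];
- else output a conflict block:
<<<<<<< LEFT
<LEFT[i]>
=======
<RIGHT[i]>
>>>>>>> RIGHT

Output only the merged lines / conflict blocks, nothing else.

Final LEFT:  [alpha, echo, delta, foxtrot, delta, foxtrot]
Final RIGHT: [echo, echo, echo, charlie, echo, bravo]
i=0: L=alpha=BASE, R=echo -> take RIGHT -> echo
i=1: L=echo R=echo -> agree -> echo
i=2: L=delta=BASE, R=echo -> take RIGHT -> echo
i=3: BASE=echo L=foxtrot R=charlie all differ -> CONFLICT
i=4: BASE=golf L=delta R=echo all differ -> CONFLICT
i=5: BASE=charlie L=foxtrot R=bravo all differ -> CONFLICT

Answer: echo
echo
echo
<<<<<<< LEFT
foxtrot
=======
charlie
>>>>>>> RIGHT
<<<<<<< LEFT
delta
=======
echo
>>>>>>> RIGHT
<<<<<<< LEFT
foxtrot
=======
bravo
>>>>>>> RIGHT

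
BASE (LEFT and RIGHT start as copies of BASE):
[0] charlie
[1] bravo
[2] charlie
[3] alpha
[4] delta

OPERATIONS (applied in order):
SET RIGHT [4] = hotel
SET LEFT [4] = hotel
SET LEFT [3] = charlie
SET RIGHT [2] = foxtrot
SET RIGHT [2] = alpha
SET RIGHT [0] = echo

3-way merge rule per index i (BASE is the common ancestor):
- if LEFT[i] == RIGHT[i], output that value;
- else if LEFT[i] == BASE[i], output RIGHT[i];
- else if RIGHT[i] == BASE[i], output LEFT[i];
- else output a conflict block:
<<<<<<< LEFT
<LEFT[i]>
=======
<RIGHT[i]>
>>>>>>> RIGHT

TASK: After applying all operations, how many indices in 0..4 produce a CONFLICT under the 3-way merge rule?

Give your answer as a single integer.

Answer: 0

Derivation:
Final LEFT:  [charlie, bravo, charlie, charlie, hotel]
Final RIGHT: [echo, bravo, alpha, alpha, hotel]
i=0: L=charlie=BASE, R=echo -> take RIGHT -> echo
i=1: L=bravo R=bravo -> agree -> bravo
i=2: L=charlie=BASE, R=alpha -> take RIGHT -> alpha
i=3: L=charlie, R=alpha=BASE -> take LEFT -> charlie
i=4: L=hotel R=hotel -> agree -> hotel
Conflict count: 0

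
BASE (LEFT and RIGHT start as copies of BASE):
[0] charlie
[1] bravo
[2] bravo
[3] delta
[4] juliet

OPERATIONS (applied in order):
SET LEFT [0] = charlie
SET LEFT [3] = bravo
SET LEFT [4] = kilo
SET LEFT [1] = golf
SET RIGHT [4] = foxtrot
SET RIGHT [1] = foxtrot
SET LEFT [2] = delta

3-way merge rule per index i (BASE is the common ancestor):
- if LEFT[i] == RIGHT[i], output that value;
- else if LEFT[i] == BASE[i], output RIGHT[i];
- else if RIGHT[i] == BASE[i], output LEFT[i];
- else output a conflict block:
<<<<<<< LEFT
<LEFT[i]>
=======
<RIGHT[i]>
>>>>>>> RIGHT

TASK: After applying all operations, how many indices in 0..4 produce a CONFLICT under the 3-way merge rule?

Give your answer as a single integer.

Answer: 2

Derivation:
Final LEFT:  [charlie, golf, delta, bravo, kilo]
Final RIGHT: [charlie, foxtrot, bravo, delta, foxtrot]
i=0: L=charlie R=charlie -> agree -> charlie
i=1: BASE=bravo L=golf R=foxtrot all differ -> CONFLICT
i=2: L=delta, R=bravo=BASE -> take LEFT -> delta
i=3: L=bravo, R=delta=BASE -> take LEFT -> bravo
i=4: BASE=juliet L=kilo R=foxtrot all differ -> CONFLICT
Conflict count: 2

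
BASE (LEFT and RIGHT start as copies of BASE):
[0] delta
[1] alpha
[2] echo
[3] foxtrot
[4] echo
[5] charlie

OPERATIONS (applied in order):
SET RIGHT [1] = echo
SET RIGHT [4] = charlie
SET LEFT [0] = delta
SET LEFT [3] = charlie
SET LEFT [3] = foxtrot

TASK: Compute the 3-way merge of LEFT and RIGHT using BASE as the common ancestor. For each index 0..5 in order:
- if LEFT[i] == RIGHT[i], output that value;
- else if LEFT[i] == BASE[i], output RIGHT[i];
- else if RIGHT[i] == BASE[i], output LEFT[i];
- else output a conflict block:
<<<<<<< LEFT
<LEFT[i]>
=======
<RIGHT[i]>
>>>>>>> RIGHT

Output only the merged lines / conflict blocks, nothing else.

Final LEFT:  [delta, alpha, echo, foxtrot, echo, charlie]
Final RIGHT: [delta, echo, echo, foxtrot, charlie, charlie]
i=0: L=delta R=delta -> agree -> delta
i=1: L=alpha=BASE, R=echo -> take RIGHT -> echo
i=2: L=echo R=echo -> agree -> echo
i=3: L=foxtrot R=foxtrot -> agree -> foxtrot
i=4: L=echo=BASE, R=charlie -> take RIGHT -> charlie
i=5: L=charlie R=charlie -> agree -> charlie

Answer: delta
echo
echo
foxtrot
charlie
charlie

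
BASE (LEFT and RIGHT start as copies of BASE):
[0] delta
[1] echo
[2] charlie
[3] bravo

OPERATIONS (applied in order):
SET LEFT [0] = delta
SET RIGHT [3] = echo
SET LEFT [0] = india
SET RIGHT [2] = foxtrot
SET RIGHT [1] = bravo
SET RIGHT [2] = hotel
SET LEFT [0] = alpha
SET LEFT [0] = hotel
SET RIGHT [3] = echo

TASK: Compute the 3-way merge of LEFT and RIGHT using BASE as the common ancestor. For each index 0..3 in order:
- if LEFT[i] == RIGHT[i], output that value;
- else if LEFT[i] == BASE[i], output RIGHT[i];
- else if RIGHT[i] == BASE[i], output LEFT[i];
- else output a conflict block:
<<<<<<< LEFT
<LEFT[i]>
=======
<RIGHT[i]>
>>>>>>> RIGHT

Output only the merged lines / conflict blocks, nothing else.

Final LEFT:  [hotel, echo, charlie, bravo]
Final RIGHT: [delta, bravo, hotel, echo]
i=0: L=hotel, R=delta=BASE -> take LEFT -> hotel
i=1: L=echo=BASE, R=bravo -> take RIGHT -> bravo
i=2: L=charlie=BASE, R=hotel -> take RIGHT -> hotel
i=3: L=bravo=BASE, R=echo -> take RIGHT -> echo

Answer: hotel
bravo
hotel
echo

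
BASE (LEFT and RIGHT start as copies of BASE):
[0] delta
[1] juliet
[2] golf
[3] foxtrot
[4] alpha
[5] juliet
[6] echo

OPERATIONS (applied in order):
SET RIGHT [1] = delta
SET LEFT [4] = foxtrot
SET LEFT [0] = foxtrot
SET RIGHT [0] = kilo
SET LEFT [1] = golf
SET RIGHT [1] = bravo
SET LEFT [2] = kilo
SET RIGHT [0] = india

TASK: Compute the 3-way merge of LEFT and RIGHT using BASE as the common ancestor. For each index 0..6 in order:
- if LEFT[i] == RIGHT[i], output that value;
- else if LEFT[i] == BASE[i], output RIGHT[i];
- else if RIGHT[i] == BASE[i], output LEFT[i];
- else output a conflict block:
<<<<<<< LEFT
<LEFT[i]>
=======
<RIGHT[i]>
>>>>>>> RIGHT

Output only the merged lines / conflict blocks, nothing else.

Answer: <<<<<<< LEFT
foxtrot
=======
india
>>>>>>> RIGHT
<<<<<<< LEFT
golf
=======
bravo
>>>>>>> RIGHT
kilo
foxtrot
foxtrot
juliet
echo

Derivation:
Final LEFT:  [foxtrot, golf, kilo, foxtrot, foxtrot, juliet, echo]
Final RIGHT: [india, bravo, golf, foxtrot, alpha, juliet, echo]
i=0: BASE=delta L=foxtrot R=india all differ -> CONFLICT
i=1: BASE=juliet L=golf R=bravo all differ -> CONFLICT
i=2: L=kilo, R=golf=BASE -> take LEFT -> kilo
i=3: L=foxtrot R=foxtrot -> agree -> foxtrot
i=4: L=foxtrot, R=alpha=BASE -> take LEFT -> foxtrot
i=5: L=juliet R=juliet -> agree -> juliet
i=6: L=echo R=echo -> agree -> echo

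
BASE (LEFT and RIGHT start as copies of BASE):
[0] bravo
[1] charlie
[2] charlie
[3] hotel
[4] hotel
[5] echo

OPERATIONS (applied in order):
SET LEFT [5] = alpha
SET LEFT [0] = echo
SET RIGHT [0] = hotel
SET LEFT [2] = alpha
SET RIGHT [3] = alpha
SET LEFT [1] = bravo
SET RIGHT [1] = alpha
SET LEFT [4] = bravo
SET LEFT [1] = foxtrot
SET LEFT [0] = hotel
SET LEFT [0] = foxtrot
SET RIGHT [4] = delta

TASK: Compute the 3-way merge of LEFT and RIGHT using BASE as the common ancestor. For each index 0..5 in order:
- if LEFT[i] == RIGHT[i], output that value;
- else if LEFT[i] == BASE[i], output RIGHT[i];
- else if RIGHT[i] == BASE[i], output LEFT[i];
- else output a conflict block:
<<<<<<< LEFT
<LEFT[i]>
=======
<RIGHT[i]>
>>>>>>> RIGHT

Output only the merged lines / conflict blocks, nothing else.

Final LEFT:  [foxtrot, foxtrot, alpha, hotel, bravo, alpha]
Final RIGHT: [hotel, alpha, charlie, alpha, delta, echo]
i=0: BASE=bravo L=foxtrot R=hotel all differ -> CONFLICT
i=1: BASE=charlie L=foxtrot R=alpha all differ -> CONFLICT
i=2: L=alpha, R=charlie=BASE -> take LEFT -> alpha
i=3: L=hotel=BASE, R=alpha -> take RIGHT -> alpha
i=4: BASE=hotel L=bravo R=delta all differ -> CONFLICT
i=5: L=alpha, R=echo=BASE -> take LEFT -> alpha

Answer: <<<<<<< LEFT
foxtrot
=======
hotel
>>>>>>> RIGHT
<<<<<<< LEFT
foxtrot
=======
alpha
>>>>>>> RIGHT
alpha
alpha
<<<<<<< LEFT
bravo
=======
delta
>>>>>>> RIGHT
alpha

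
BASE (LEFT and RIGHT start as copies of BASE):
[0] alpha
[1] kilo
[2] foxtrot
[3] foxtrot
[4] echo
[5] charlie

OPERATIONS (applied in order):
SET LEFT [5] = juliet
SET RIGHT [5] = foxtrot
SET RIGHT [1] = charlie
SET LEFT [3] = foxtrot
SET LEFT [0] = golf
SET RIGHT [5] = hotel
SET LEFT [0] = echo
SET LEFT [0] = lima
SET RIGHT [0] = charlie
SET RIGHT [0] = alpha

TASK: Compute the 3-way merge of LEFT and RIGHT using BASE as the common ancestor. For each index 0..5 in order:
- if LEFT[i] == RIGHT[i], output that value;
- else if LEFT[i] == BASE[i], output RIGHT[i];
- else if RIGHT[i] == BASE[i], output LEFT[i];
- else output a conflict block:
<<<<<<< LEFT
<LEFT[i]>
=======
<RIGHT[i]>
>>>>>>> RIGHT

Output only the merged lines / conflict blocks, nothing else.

Final LEFT:  [lima, kilo, foxtrot, foxtrot, echo, juliet]
Final RIGHT: [alpha, charlie, foxtrot, foxtrot, echo, hotel]
i=0: L=lima, R=alpha=BASE -> take LEFT -> lima
i=1: L=kilo=BASE, R=charlie -> take RIGHT -> charlie
i=2: L=foxtrot R=foxtrot -> agree -> foxtrot
i=3: L=foxtrot R=foxtrot -> agree -> foxtrot
i=4: L=echo R=echo -> agree -> echo
i=5: BASE=charlie L=juliet R=hotel all differ -> CONFLICT

Answer: lima
charlie
foxtrot
foxtrot
echo
<<<<<<< LEFT
juliet
=======
hotel
>>>>>>> RIGHT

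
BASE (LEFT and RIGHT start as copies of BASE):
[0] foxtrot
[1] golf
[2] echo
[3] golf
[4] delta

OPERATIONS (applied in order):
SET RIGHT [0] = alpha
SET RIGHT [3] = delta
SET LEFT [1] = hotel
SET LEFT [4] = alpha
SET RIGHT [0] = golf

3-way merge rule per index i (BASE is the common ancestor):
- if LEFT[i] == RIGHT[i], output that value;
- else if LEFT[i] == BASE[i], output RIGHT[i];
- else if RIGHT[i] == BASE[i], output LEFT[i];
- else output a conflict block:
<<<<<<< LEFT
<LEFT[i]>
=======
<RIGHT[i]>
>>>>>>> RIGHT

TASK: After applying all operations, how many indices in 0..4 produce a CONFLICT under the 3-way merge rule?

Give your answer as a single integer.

Answer: 0

Derivation:
Final LEFT:  [foxtrot, hotel, echo, golf, alpha]
Final RIGHT: [golf, golf, echo, delta, delta]
i=0: L=foxtrot=BASE, R=golf -> take RIGHT -> golf
i=1: L=hotel, R=golf=BASE -> take LEFT -> hotel
i=2: L=echo R=echo -> agree -> echo
i=3: L=golf=BASE, R=delta -> take RIGHT -> delta
i=4: L=alpha, R=delta=BASE -> take LEFT -> alpha
Conflict count: 0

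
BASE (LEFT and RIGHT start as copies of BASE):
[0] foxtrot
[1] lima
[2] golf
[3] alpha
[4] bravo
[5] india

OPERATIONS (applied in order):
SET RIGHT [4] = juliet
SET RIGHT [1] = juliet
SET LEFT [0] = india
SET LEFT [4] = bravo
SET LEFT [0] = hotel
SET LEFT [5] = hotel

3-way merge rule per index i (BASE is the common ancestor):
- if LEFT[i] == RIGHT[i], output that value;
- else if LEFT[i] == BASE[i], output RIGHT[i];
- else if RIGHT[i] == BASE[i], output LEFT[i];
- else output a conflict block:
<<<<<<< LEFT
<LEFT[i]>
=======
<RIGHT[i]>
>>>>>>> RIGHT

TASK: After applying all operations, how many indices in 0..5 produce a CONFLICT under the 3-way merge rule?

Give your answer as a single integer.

Final LEFT:  [hotel, lima, golf, alpha, bravo, hotel]
Final RIGHT: [foxtrot, juliet, golf, alpha, juliet, india]
i=0: L=hotel, R=foxtrot=BASE -> take LEFT -> hotel
i=1: L=lima=BASE, R=juliet -> take RIGHT -> juliet
i=2: L=golf R=golf -> agree -> golf
i=3: L=alpha R=alpha -> agree -> alpha
i=4: L=bravo=BASE, R=juliet -> take RIGHT -> juliet
i=5: L=hotel, R=india=BASE -> take LEFT -> hotel
Conflict count: 0

Answer: 0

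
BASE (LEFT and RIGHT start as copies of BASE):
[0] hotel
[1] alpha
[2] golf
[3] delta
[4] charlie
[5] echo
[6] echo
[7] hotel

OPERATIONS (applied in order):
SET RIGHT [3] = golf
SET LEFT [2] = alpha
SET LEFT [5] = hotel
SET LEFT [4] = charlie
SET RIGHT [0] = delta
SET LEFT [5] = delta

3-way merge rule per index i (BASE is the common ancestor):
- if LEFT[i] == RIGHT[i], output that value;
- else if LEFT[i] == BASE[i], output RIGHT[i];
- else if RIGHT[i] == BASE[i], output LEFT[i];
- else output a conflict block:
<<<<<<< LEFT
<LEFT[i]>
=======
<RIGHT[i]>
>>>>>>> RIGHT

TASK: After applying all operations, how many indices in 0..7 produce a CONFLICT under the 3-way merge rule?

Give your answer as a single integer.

Final LEFT:  [hotel, alpha, alpha, delta, charlie, delta, echo, hotel]
Final RIGHT: [delta, alpha, golf, golf, charlie, echo, echo, hotel]
i=0: L=hotel=BASE, R=delta -> take RIGHT -> delta
i=1: L=alpha R=alpha -> agree -> alpha
i=2: L=alpha, R=golf=BASE -> take LEFT -> alpha
i=3: L=delta=BASE, R=golf -> take RIGHT -> golf
i=4: L=charlie R=charlie -> agree -> charlie
i=5: L=delta, R=echo=BASE -> take LEFT -> delta
i=6: L=echo R=echo -> agree -> echo
i=7: L=hotel R=hotel -> agree -> hotel
Conflict count: 0

Answer: 0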